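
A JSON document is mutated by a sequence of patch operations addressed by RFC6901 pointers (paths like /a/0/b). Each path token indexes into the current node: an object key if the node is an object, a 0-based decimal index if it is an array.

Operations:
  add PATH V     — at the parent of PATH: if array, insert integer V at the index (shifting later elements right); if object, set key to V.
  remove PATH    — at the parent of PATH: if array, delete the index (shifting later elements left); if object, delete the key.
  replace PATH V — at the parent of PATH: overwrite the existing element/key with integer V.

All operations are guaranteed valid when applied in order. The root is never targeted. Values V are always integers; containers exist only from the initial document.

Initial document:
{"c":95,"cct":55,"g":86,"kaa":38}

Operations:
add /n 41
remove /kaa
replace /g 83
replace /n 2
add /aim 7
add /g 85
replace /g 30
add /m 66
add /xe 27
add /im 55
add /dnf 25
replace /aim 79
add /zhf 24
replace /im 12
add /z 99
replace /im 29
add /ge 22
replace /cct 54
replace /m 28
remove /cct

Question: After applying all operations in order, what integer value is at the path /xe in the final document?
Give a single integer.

Answer: 27

Derivation:
After op 1 (add /n 41): {"c":95,"cct":55,"g":86,"kaa":38,"n":41}
After op 2 (remove /kaa): {"c":95,"cct":55,"g":86,"n":41}
After op 3 (replace /g 83): {"c":95,"cct":55,"g":83,"n":41}
After op 4 (replace /n 2): {"c":95,"cct":55,"g":83,"n":2}
After op 5 (add /aim 7): {"aim":7,"c":95,"cct":55,"g":83,"n":2}
After op 6 (add /g 85): {"aim":7,"c":95,"cct":55,"g":85,"n":2}
After op 7 (replace /g 30): {"aim":7,"c":95,"cct":55,"g":30,"n":2}
After op 8 (add /m 66): {"aim":7,"c":95,"cct":55,"g":30,"m":66,"n":2}
After op 9 (add /xe 27): {"aim":7,"c":95,"cct":55,"g":30,"m":66,"n":2,"xe":27}
After op 10 (add /im 55): {"aim":7,"c":95,"cct":55,"g":30,"im":55,"m":66,"n":2,"xe":27}
After op 11 (add /dnf 25): {"aim":7,"c":95,"cct":55,"dnf":25,"g":30,"im":55,"m":66,"n":2,"xe":27}
After op 12 (replace /aim 79): {"aim":79,"c":95,"cct":55,"dnf":25,"g":30,"im":55,"m":66,"n":2,"xe":27}
After op 13 (add /zhf 24): {"aim":79,"c":95,"cct":55,"dnf":25,"g":30,"im":55,"m":66,"n":2,"xe":27,"zhf":24}
After op 14 (replace /im 12): {"aim":79,"c":95,"cct":55,"dnf":25,"g":30,"im":12,"m":66,"n":2,"xe":27,"zhf":24}
After op 15 (add /z 99): {"aim":79,"c":95,"cct":55,"dnf":25,"g":30,"im":12,"m":66,"n":2,"xe":27,"z":99,"zhf":24}
After op 16 (replace /im 29): {"aim":79,"c":95,"cct":55,"dnf":25,"g":30,"im":29,"m":66,"n":2,"xe":27,"z":99,"zhf":24}
After op 17 (add /ge 22): {"aim":79,"c":95,"cct":55,"dnf":25,"g":30,"ge":22,"im":29,"m":66,"n":2,"xe":27,"z":99,"zhf":24}
After op 18 (replace /cct 54): {"aim":79,"c":95,"cct":54,"dnf":25,"g":30,"ge":22,"im":29,"m":66,"n":2,"xe":27,"z":99,"zhf":24}
After op 19 (replace /m 28): {"aim":79,"c":95,"cct":54,"dnf":25,"g":30,"ge":22,"im":29,"m":28,"n":2,"xe":27,"z":99,"zhf":24}
After op 20 (remove /cct): {"aim":79,"c":95,"dnf":25,"g":30,"ge":22,"im":29,"m":28,"n":2,"xe":27,"z":99,"zhf":24}
Value at /xe: 27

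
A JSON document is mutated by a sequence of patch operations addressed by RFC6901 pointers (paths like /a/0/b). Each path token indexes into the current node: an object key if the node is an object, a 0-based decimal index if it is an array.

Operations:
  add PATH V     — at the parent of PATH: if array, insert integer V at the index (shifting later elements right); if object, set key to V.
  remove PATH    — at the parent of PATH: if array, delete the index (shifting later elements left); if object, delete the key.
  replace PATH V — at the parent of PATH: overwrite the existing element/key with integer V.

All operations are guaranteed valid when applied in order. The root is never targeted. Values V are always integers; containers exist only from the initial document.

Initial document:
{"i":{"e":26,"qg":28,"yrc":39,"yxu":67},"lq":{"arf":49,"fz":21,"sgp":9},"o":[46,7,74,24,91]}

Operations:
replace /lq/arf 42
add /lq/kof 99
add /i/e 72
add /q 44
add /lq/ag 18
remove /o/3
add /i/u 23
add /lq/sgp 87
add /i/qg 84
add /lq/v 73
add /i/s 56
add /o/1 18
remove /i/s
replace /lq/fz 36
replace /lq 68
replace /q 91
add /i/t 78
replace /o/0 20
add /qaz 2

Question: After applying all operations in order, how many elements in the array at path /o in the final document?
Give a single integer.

After op 1 (replace /lq/arf 42): {"i":{"e":26,"qg":28,"yrc":39,"yxu":67},"lq":{"arf":42,"fz":21,"sgp":9},"o":[46,7,74,24,91]}
After op 2 (add /lq/kof 99): {"i":{"e":26,"qg":28,"yrc":39,"yxu":67},"lq":{"arf":42,"fz":21,"kof":99,"sgp":9},"o":[46,7,74,24,91]}
After op 3 (add /i/e 72): {"i":{"e":72,"qg":28,"yrc":39,"yxu":67},"lq":{"arf":42,"fz":21,"kof":99,"sgp":9},"o":[46,7,74,24,91]}
After op 4 (add /q 44): {"i":{"e":72,"qg":28,"yrc":39,"yxu":67},"lq":{"arf":42,"fz":21,"kof":99,"sgp":9},"o":[46,7,74,24,91],"q":44}
After op 5 (add /lq/ag 18): {"i":{"e":72,"qg":28,"yrc":39,"yxu":67},"lq":{"ag":18,"arf":42,"fz":21,"kof":99,"sgp":9},"o":[46,7,74,24,91],"q":44}
After op 6 (remove /o/3): {"i":{"e":72,"qg":28,"yrc":39,"yxu":67},"lq":{"ag":18,"arf":42,"fz":21,"kof":99,"sgp":9},"o":[46,7,74,91],"q":44}
After op 7 (add /i/u 23): {"i":{"e":72,"qg":28,"u":23,"yrc":39,"yxu":67},"lq":{"ag":18,"arf":42,"fz":21,"kof":99,"sgp":9},"o":[46,7,74,91],"q":44}
After op 8 (add /lq/sgp 87): {"i":{"e":72,"qg":28,"u":23,"yrc":39,"yxu":67},"lq":{"ag":18,"arf":42,"fz":21,"kof":99,"sgp":87},"o":[46,7,74,91],"q":44}
After op 9 (add /i/qg 84): {"i":{"e":72,"qg":84,"u":23,"yrc":39,"yxu":67},"lq":{"ag":18,"arf":42,"fz":21,"kof":99,"sgp":87},"o":[46,7,74,91],"q":44}
After op 10 (add /lq/v 73): {"i":{"e":72,"qg":84,"u":23,"yrc":39,"yxu":67},"lq":{"ag":18,"arf":42,"fz":21,"kof":99,"sgp":87,"v":73},"o":[46,7,74,91],"q":44}
After op 11 (add /i/s 56): {"i":{"e":72,"qg":84,"s":56,"u":23,"yrc":39,"yxu":67},"lq":{"ag":18,"arf":42,"fz":21,"kof":99,"sgp":87,"v":73},"o":[46,7,74,91],"q":44}
After op 12 (add /o/1 18): {"i":{"e":72,"qg":84,"s":56,"u":23,"yrc":39,"yxu":67},"lq":{"ag":18,"arf":42,"fz":21,"kof":99,"sgp":87,"v":73},"o":[46,18,7,74,91],"q":44}
After op 13 (remove /i/s): {"i":{"e":72,"qg":84,"u":23,"yrc":39,"yxu":67},"lq":{"ag":18,"arf":42,"fz":21,"kof":99,"sgp":87,"v":73},"o":[46,18,7,74,91],"q":44}
After op 14 (replace /lq/fz 36): {"i":{"e":72,"qg":84,"u":23,"yrc":39,"yxu":67},"lq":{"ag":18,"arf":42,"fz":36,"kof":99,"sgp":87,"v":73},"o":[46,18,7,74,91],"q":44}
After op 15 (replace /lq 68): {"i":{"e":72,"qg":84,"u":23,"yrc":39,"yxu":67},"lq":68,"o":[46,18,7,74,91],"q":44}
After op 16 (replace /q 91): {"i":{"e":72,"qg":84,"u":23,"yrc":39,"yxu":67},"lq":68,"o":[46,18,7,74,91],"q":91}
After op 17 (add /i/t 78): {"i":{"e":72,"qg":84,"t":78,"u":23,"yrc":39,"yxu":67},"lq":68,"o":[46,18,7,74,91],"q":91}
After op 18 (replace /o/0 20): {"i":{"e":72,"qg":84,"t":78,"u":23,"yrc":39,"yxu":67},"lq":68,"o":[20,18,7,74,91],"q":91}
After op 19 (add /qaz 2): {"i":{"e":72,"qg":84,"t":78,"u":23,"yrc":39,"yxu":67},"lq":68,"o":[20,18,7,74,91],"q":91,"qaz":2}
Size at path /o: 5

Answer: 5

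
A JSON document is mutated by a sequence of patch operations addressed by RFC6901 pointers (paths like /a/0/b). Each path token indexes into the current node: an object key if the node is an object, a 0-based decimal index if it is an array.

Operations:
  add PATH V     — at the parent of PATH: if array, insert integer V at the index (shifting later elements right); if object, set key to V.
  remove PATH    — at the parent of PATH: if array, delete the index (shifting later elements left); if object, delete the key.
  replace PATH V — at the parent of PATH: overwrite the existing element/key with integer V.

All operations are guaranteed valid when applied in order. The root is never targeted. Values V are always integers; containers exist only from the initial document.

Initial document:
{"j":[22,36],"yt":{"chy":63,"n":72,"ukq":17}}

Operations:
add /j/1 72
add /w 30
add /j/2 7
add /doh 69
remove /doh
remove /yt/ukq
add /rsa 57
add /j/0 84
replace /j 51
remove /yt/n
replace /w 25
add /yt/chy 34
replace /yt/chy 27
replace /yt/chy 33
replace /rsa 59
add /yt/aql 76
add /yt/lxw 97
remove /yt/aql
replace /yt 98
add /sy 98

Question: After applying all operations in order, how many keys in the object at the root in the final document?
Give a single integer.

Answer: 5

Derivation:
After op 1 (add /j/1 72): {"j":[22,72,36],"yt":{"chy":63,"n":72,"ukq":17}}
After op 2 (add /w 30): {"j":[22,72,36],"w":30,"yt":{"chy":63,"n":72,"ukq":17}}
After op 3 (add /j/2 7): {"j":[22,72,7,36],"w":30,"yt":{"chy":63,"n":72,"ukq":17}}
After op 4 (add /doh 69): {"doh":69,"j":[22,72,7,36],"w":30,"yt":{"chy":63,"n":72,"ukq":17}}
After op 5 (remove /doh): {"j":[22,72,7,36],"w":30,"yt":{"chy":63,"n":72,"ukq":17}}
After op 6 (remove /yt/ukq): {"j":[22,72,7,36],"w":30,"yt":{"chy":63,"n":72}}
After op 7 (add /rsa 57): {"j":[22,72,7,36],"rsa":57,"w":30,"yt":{"chy":63,"n":72}}
After op 8 (add /j/0 84): {"j":[84,22,72,7,36],"rsa":57,"w":30,"yt":{"chy":63,"n":72}}
After op 9 (replace /j 51): {"j":51,"rsa":57,"w":30,"yt":{"chy":63,"n":72}}
After op 10 (remove /yt/n): {"j":51,"rsa":57,"w":30,"yt":{"chy":63}}
After op 11 (replace /w 25): {"j":51,"rsa":57,"w":25,"yt":{"chy":63}}
After op 12 (add /yt/chy 34): {"j":51,"rsa":57,"w":25,"yt":{"chy":34}}
After op 13 (replace /yt/chy 27): {"j":51,"rsa":57,"w":25,"yt":{"chy":27}}
After op 14 (replace /yt/chy 33): {"j":51,"rsa":57,"w":25,"yt":{"chy":33}}
After op 15 (replace /rsa 59): {"j":51,"rsa":59,"w":25,"yt":{"chy":33}}
After op 16 (add /yt/aql 76): {"j":51,"rsa":59,"w":25,"yt":{"aql":76,"chy":33}}
After op 17 (add /yt/lxw 97): {"j":51,"rsa":59,"w":25,"yt":{"aql":76,"chy":33,"lxw":97}}
After op 18 (remove /yt/aql): {"j":51,"rsa":59,"w":25,"yt":{"chy":33,"lxw":97}}
After op 19 (replace /yt 98): {"j":51,"rsa":59,"w":25,"yt":98}
After op 20 (add /sy 98): {"j":51,"rsa":59,"sy":98,"w":25,"yt":98}
Size at the root: 5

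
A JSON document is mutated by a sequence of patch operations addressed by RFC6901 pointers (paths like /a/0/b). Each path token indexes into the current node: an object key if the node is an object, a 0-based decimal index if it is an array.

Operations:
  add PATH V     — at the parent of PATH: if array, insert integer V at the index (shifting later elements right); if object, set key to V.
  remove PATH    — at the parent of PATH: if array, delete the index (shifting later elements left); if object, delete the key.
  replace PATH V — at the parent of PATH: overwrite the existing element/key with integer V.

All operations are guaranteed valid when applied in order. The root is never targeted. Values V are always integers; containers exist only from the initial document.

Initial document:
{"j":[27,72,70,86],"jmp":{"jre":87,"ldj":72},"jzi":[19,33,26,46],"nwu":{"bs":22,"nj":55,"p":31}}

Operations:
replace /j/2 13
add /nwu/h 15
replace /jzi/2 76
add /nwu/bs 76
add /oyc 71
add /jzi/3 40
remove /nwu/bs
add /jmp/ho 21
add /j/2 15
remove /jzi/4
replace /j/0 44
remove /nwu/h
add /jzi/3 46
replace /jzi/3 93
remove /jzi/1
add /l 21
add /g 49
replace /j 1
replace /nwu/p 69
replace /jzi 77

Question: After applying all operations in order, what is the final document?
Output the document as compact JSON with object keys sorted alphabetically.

Answer: {"g":49,"j":1,"jmp":{"ho":21,"jre":87,"ldj":72},"jzi":77,"l":21,"nwu":{"nj":55,"p":69},"oyc":71}

Derivation:
After op 1 (replace /j/2 13): {"j":[27,72,13,86],"jmp":{"jre":87,"ldj":72},"jzi":[19,33,26,46],"nwu":{"bs":22,"nj":55,"p":31}}
After op 2 (add /nwu/h 15): {"j":[27,72,13,86],"jmp":{"jre":87,"ldj":72},"jzi":[19,33,26,46],"nwu":{"bs":22,"h":15,"nj":55,"p":31}}
After op 3 (replace /jzi/2 76): {"j":[27,72,13,86],"jmp":{"jre":87,"ldj":72},"jzi":[19,33,76,46],"nwu":{"bs":22,"h":15,"nj":55,"p":31}}
After op 4 (add /nwu/bs 76): {"j":[27,72,13,86],"jmp":{"jre":87,"ldj":72},"jzi":[19,33,76,46],"nwu":{"bs":76,"h":15,"nj":55,"p":31}}
After op 5 (add /oyc 71): {"j":[27,72,13,86],"jmp":{"jre":87,"ldj":72},"jzi":[19,33,76,46],"nwu":{"bs":76,"h":15,"nj":55,"p":31},"oyc":71}
After op 6 (add /jzi/3 40): {"j":[27,72,13,86],"jmp":{"jre":87,"ldj":72},"jzi":[19,33,76,40,46],"nwu":{"bs":76,"h":15,"nj":55,"p":31},"oyc":71}
After op 7 (remove /nwu/bs): {"j":[27,72,13,86],"jmp":{"jre":87,"ldj":72},"jzi":[19,33,76,40,46],"nwu":{"h":15,"nj":55,"p":31},"oyc":71}
After op 8 (add /jmp/ho 21): {"j":[27,72,13,86],"jmp":{"ho":21,"jre":87,"ldj":72},"jzi":[19,33,76,40,46],"nwu":{"h":15,"nj":55,"p":31},"oyc":71}
After op 9 (add /j/2 15): {"j":[27,72,15,13,86],"jmp":{"ho":21,"jre":87,"ldj":72},"jzi":[19,33,76,40,46],"nwu":{"h":15,"nj":55,"p":31},"oyc":71}
After op 10 (remove /jzi/4): {"j":[27,72,15,13,86],"jmp":{"ho":21,"jre":87,"ldj":72},"jzi":[19,33,76,40],"nwu":{"h":15,"nj":55,"p":31},"oyc":71}
After op 11 (replace /j/0 44): {"j":[44,72,15,13,86],"jmp":{"ho":21,"jre":87,"ldj":72},"jzi":[19,33,76,40],"nwu":{"h":15,"nj":55,"p":31},"oyc":71}
After op 12 (remove /nwu/h): {"j":[44,72,15,13,86],"jmp":{"ho":21,"jre":87,"ldj":72},"jzi":[19,33,76,40],"nwu":{"nj":55,"p":31},"oyc":71}
After op 13 (add /jzi/3 46): {"j":[44,72,15,13,86],"jmp":{"ho":21,"jre":87,"ldj":72},"jzi":[19,33,76,46,40],"nwu":{"nj":55,"p":31},"oyc":71}
After op 14 (replace /jzi/3 93): {"j":[44,72,15,13,86],"jmp":{"ho":21,"jre":87,"ldj":72},"jzi":[19,33,76,93,40],"nwu":{"nj":55,"p":31},"oyc":71}
After op 15 (remove /jzi/1): {"j":[44,72,15,13,86],"jmp":{"ho":21,"jre":87,"ldj":72},"jzi":[19,76,93,40],"nwu":{"nj":55,"p":31},"oyc":71}
After op 16 (add /l 21): {"j":[44,72,15,13,86],"jmp":{"ho":21,"jre":87,"ldj":72},"jzi":[19,76,93,40],"l":21,"nwu":{"nj":55,"p":31},"oyc":71}
After op 17 (add /g 49): {"g":49,"j":[44,72,15,13,86],"jmp":{"ho":21,"jre":87,"ldj":72},"jzi":[19,76,93,40],"l":21,"nwu":{"nj":55,"p":31},"oyc":71}
After op 18 (replace /j 1): {"g":49,"j":1,"jmp":{"ho":21,"jre":87,"ldj":72},"jzi":[19,76,93,40],"l":21,"nwu":{"nj":55,"p":31},"oyc":71}
After op 19 (replace /nwu/p 69): {"g":49,"j":1,"jmp":{"ho":21,"jre":87,"ldj":72},"jzi":[19,76,93,40],"l":21,"nwu":{"nj":55,"p":69},"oyc":71}
After op 20 (replace /jzi 77): {"g":49,"j":1,"jmp":{"ho":21,"jre":87,"ldj":72},"jzi":77,"l":21,"nwu":{"nj":55,"p":69},"oyc":71}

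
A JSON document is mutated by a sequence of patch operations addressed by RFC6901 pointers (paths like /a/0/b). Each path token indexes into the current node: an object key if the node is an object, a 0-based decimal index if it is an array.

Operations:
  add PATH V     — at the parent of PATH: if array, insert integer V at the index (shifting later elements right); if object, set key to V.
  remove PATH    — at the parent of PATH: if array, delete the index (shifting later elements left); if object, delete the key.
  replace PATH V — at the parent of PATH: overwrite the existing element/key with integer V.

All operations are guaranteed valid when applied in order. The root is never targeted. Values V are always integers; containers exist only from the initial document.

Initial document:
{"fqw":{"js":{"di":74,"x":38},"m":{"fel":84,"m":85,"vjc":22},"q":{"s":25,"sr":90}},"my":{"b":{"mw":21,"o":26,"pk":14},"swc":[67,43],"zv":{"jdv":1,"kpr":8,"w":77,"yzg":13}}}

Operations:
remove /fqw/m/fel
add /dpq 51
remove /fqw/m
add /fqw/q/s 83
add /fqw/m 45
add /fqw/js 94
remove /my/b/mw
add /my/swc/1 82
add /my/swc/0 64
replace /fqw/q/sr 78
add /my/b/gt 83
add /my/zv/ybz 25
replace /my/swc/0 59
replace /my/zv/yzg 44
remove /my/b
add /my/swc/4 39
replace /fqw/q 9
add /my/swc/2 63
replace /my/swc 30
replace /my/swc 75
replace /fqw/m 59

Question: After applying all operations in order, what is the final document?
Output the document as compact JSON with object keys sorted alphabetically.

After op 1 (remove /fqw/m/fel): {"fqw":{"js":{"di":74,"x":38},"m":{"m":85,"vjc":22},"q":{"s":25,"sr":90}},"my":{"b":{"mw":21,"o":26,"pk":14},"swc":[67,43],"zv":{"jdv":1,"kpr":8,"w":77,"yzg":13}}}
After op 2 (add /dpq 51): {"dpq":51,"fqw":{"js":{"di":74,"x":38},"m":{"m":85,"vjc":22},"q":{"s":25,"sr":90}},"my":{"b":{"mw":21,"o":26,"pk":14},"swc":[67,43],"zv":{"jdv":1,"kpr":8,"w":77,"yzg":13}}}
After op 3 (remove /fqw/m): {"dpq":51,"fqw":{"js":{"di":74,"x":38},"q":{"s":25,"sr":90}},"my":{"b":{"mw":21,"o":26,"pk":14},"swc":[67,43],"zv":{"jdv":1,"kpr":8,"w":77,"yzg":13}}}
After op 4 (add /fqw/q/s 83): {"dpq":51,"fqw":{"js":{"di":74,"x":38},"q":{"s":83,"sr":90}},"my":{"b":{"mw":21,"o":26,"pk":14},"swc":[67,43],"zv":{"jdv":1,"kpr":8,"w":77,"yzg":13}}}
After op 5 (add /fqw/m 45): {"dpq":51,"fqw":{"js":{"di":74,"x":38},"m":45,"q":{"s":83,"sr":90}},"my":{"b":{"mw":21,"o":26,"pk":14},"swc":[67,43],"zv":{"jdv":1,"kpr":8,"w":77,"yzg":13}}}
After op 6 (add /fqw/js 94): {"dpq":51,"fqw":{"js":94,"m":45,"q":{"s":83,"sr":90}},"my":{"b":{"mw":21,"o":26,"pk":14},"swc":[67,43],"zv":{"jdv":1,"kpr":8,"w":77,"yzg":13}}}
After op 7 (remove /my/b/mw): {"dpq":51,"fqw":{"js":94,"m":45,"q":{"s":83,"sr":90}},"my":{"b":{"o":26,"pk":14},"swc":[67,43],"zv":{"jdv":1,"kpr":8,"w":77,"yzg":13}}}
After op 8 (add /my/swc/1 82): {"dpq":51,"fqw":{"js":94,"m":45,"q":{"s":83,"sr":90}},"my":{"b":{"o":26,"pk":14},"swc":[67,82,43],"zv":{"jdv":1,"kpr":8,"w":77,"yzg":13}}}
After op 9 (add /my/swc/0 64): {"dpq":51,"fqw":{"js":94,"m":45,"q":{"s":83,"sr":90}},"my":{"b":{"o":26,"pk":14},"swc":[64,67,82,43],"zv":{"jdv":1,"kpr":8,"w":77,"yzg":13}}}
After op 10 (replace /fqw/q/sr 78): {"dpq":51,"fqw":{"js":94,"m":45,"q":{"s":83,"sr":78}},"my":{"b":{"o":26,"pk":14},"swc":[64,67,82,43],"zv":{"jdv":1,"kpr":8,"w":77,"yzg":13}}}
After op 11 (add /my/b/gt 83): {"dpq":51,"fqw":{"js":94,"m":45,"q":{"s":83,"sr":78}},"my":{"b":{"gt":83,"o":26,"pk":14},"swc":[64,67,82,43],"zv":{"jdv":1,"kpr":8,"w":77,"yzg":13}}}
After op 12 (add /my/zv/ybz 25): {"dpq":51,"fqw":{"js":94,"m":45,"q":{"s":83,"sr":78}},"my":{"b":{"gt":83,"o":26,"pk":14},"swc":[64,67,82,43],"zv":{"jdv":1,"kpr":8,"w":77,"ybz":25,"yzg":13}}}
After op 13 (replace /my/swc/0 59): {"dpq":51,"fqw":{"js":94,"m":45,"q":{"s":83,"sr":78}},"my":{"b":{"gt":83,"o":26,"pk":14},"swc":[59,67,82,43],"zv":{"jdv":1,"kpr":8,"w":77,"ybz":25,"yzg":13}}}
After op 14 (replace /my/zv/yzg 44): {"dpq":51,"fqw":{"js":94,"m":45,"q":{"s":83,"sr":78}},"my":{"b":{"gt":83,"o":26,"pk":14},"swc":[59,67,82,43],"zv":{"jdv":1,"kpr":8,"w":77,"ybz":25,"yzg":44}}}
After op 15 (remove /my/b): {"dpq":51,"fqw":{"js":94,"m":45,"q":{"s":83,"sr":78}},"my":{"swc":[59,67,82,43],"zv":{"jdv":1,"kpr":8,"w":77,"ybz":25,"yzg":44}}}
After op 16 (add /my/swc/4 39): {"dpq":51,"fqw":{"js":94,"m":45,"q":{"s":83,"sr":78}},"my":{"swc":[59,67,82,43,39],"zv":{"jdv":1,"kpr":8,"w":77,"ybz":25,"yzg":44}}}
After op 17 (replace /fqw/q 9): {"dpq":51,"fqw":{"js":94,"m":45,"q":9},"my":{"swc":[59,67,82,43,39],"zv":{"jdv":1,"kpr":8,"w":77,"ybz":25,"yzg":44}}}
After op 18 (add /my/swc/2 63): {"dpq":51,"fqw":{"js":94,"m":45,"q":9},"my":{"swc":[59,67,63,82,43,39],"zv":{"jdv":1,"kpr":8,"w":77,"ybz":25,"yzg":44}}}
After op 19 (replace /my/swc 30): {"dpq":51,"fqw":{"js":94,"m":45,"q":9},"my":{"swc":30,"zv":{"jdv":1,"kpr":8,"w":77,"ybz":25,"yzg":44}}}
After op 20 (replace /my/swc 75): {"dpq":51,"fqw":{"js":94,"m":45,"q":9},"my":{"swc":75,"zv":{"jdv":1,"kpr":8,"w":77,"ybz":25,"yzg":44}}}
After op 21 (replace /fqw/m 59): {"dpq":51,"fqw":{"js":94,"m":59,"q":9},"my":{"swc":75,"zv":{"jdv":1,"kpr":8,"w":77,"ybz":25,"yzg":44}}}

Answer: {"dpq":51,"fqw":{"js":94,"m":59,"q":9},"my":{"swc":75,"zv":{"jdv":1,"kpr":8,"w":77,"ybz":25,"yzg":44}}}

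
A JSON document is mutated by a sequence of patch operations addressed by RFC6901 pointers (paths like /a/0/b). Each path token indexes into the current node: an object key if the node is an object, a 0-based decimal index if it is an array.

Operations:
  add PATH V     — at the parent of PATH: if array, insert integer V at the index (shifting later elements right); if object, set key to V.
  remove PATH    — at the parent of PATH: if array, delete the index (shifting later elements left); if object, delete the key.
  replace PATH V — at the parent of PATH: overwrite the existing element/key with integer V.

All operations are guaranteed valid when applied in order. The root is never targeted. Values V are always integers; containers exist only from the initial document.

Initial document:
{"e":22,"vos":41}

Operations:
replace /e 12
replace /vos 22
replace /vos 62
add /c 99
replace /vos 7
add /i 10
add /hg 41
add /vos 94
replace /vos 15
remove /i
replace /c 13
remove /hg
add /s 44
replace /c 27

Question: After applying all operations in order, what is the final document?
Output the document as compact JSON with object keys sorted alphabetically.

After op 1 (replace /e 12): {"e":12,"vos":41}
After op 2 (replace /vos 22): {"e":12,"vos":22}
After op 3 (replace /vos 62): {"e":12,"vos":62}
After op 4 (add /c 99): {"c":99,"e":12,"vos":62}
After op 5 (replace /vos 7): {"c":99,"e":12,"vos":7}
After op 6 (add /i 10): {"c":99,"e":12,"i":10,"vos":7}
After op 7 (add /hg 41): {"c":99,"e":12,"hg":41,"i":10,"vos":7}
After op 8 (add /vos 94): {"c":99,"e":12,"hg":41,"i":10,"vos":94}
After op 9 (replace /vos 15): {"c":99,"e":12,"hg":41,"i":10,"vos":15}
After op 10 (remove /i): {"c":99,"e":12,"hg":41,"vos":15}
After op 11 (replace /c 13): {"c":13,"e":12,"hg":41,"vos":15}
After op 12 (remove /hg): {"c":13,"e":12,"vos":15}
After op 13 (add /s 44): {"c":13,"e":12,"s":44,"vos":15}
After op 14 (replace /c 27): {"c":27,"e":12,"s":44,"vos":15}

Answer: {"c":27,"e":12,"s":44,"vos":15}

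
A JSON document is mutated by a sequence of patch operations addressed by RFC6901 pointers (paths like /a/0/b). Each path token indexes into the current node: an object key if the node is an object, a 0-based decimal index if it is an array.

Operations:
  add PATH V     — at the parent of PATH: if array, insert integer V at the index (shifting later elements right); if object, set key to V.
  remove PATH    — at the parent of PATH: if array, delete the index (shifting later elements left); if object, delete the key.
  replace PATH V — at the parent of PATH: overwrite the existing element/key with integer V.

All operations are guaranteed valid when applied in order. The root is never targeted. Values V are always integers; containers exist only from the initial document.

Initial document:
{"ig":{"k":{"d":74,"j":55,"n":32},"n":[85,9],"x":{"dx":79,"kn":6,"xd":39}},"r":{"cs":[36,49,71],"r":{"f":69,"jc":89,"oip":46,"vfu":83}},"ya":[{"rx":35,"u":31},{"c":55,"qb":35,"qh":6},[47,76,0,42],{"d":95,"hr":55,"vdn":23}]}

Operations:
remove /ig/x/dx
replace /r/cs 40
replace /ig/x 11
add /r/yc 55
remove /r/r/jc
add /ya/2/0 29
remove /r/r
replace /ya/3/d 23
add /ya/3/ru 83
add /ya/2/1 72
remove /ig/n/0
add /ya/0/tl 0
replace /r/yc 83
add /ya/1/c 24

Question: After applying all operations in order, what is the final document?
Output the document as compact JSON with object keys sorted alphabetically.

After op 1 (remove /ig/x/dx): {"ig":{"k":{"d":74,"j":55,"n":32},"n":[85,9],"x":{"kn":6,"xd":39}},"r":{"cs":[36,49,71],"r":{"f":69,"jc":89,"oip":46,"vfu":83}},"ya":[{"rx":35,"u":31},{"c":55,"qb":35,"qh":6},[47,76,0,42],{"d":95,"hr":55,"vdn":23}]}
After op 2 (replace /r/cs 40): {"ig":{"k":{"d":74,"j":55,"n":32},"n":[85,9],"x":{"kn":6,"xd":39}},"r":{"cs":40,"r":{"f":69,"jc":89,"oip":46,"vfu":83}},"ya":[{"rx":35,"u":31},{"c":55,"qb":35,"qh":6},[47,76,0,42],{"d":95,"hr":55,"vdn":23}]}
After op 3 (replace /ig/x 11): {"ig":{"k":{"d":74,"j":55,"n":32},"n":[85,9],"x":11},"r":{"cs":40,"r":{"f":69,"jc":89,"oip":46,"vfu":83}},"ya":[{"rx":35,"u":31},{"c":55,"qb":35,"qh":6},[47,76,0,42],{"d":95,"hr":55,"vdn":23}]}
After op 4 (add /r/yc 55): {"ig":{"k":{"d":74,"j":55,"n":32},"n":[85,9],"x":11},"r":{"cs":40,"r":{"f":69,"jc":89,"oip":46,"vfu":83},"yc":55},"ya":[{"rx":35,"u":31},{"c":55,"qb":35,"qh":6},[47,76,0,42],{"d":95,"hr":55,"vdn":23}]}
After op 5 (remove /r/r/jc): {"ig":{"k":{"d":74,"j":55,"n":32},"n":[85,9],"x":11},"r":{"cs":40,"r":{"f":69,"oip":46,"vfu":83},"yc":55},"ya":[{"rx":35,"u":31},{"c":55,"qb":35,"qh":6},[47,76,0,42],{"d":95,"hr":55,"vdn":23}]}
After op 6 (add /ya/2/0 29): {"ig":{"k":{"d":74,"j":55,"n":32},"n":[85,9],"x":11},"r":{"cs":40,"r":{"f":69,"oip":46,"vfu":83},"yc":55},"ya":[{"rx":35,"u":31},{"c":55,"qb":35,"qh":6},[29,47,76,0,42],{"d":95,"hr":55,"vdn":23}]}
After op 7 (remove /r/r): {"ig":{"k":{"d":74,"j":55,"n":32},"n":[85,9],"x":11},"r":{"cs":40,"yc":55},"ya":[{"rx":35,"u":31},{"c":55,"qb":35,"qh":6},[29,47,76,0,42],{"d":95,"hr":55,"vdn":23}]}
After op 8 (replace /ya/3/d 23): {"ig":{"k":{"d":74,"j":55,"n":32},"n":[85,9],"x":11},"r":{"cs":40,"yc":55},"ya":[{"rx":35,"u":31},{"c":55,"qb":35,"qh":6},[29,47,76,0,42],{"d":23,"hr":55,"vdn":23}]}
After op 9 (add /ya/3/ru 83): {"ig":{"k":{"d":74,"j":55,"n":32},"n":[85,9],"x":11},"r":{"cs":40,"yc":55},"ya":[{"rx":35,"u":31},{"c":55,"qb":35,"qh":6},[29,47,76,0,42],{"d":23,"hr":55,"ru":83,"vdn":23}]}
After op 10 (add /ya/2/1 72): {"ig":{"k":{"d":74,"j":55,"n":32},"n":[85,9],"x":11},"r":{"cs":40,"yc":55},"ya":[{"rx":35,"u":31},{"c":55,"qb":35,"qh":6},[29,72,47,76,0,42],{"d":23,"hr":55,"ru":83,"vdn":23}]}
After op 11 (remove /ig/n/0): {"ig":{"k":{"d":74,"j":55,"n":32},"n":[9],"x":11},"r":{"cs":40,"yc":55},"ya":[{"rx":35,"u":31},{"c":55,"qb":35,"qh":6},[29,72,47,76,0,42],{"d":23,"hr":55,"ru":83,"vdn":23}]}
After op 12 (add /ya/0/tl 0): {"ig":{"k":{"d":74,"j":55,"n":32},"n":[9],"x":11},"r":{"cs":40,"yc":55},"ya":[{"rx":35,"tl":0,"u":31},{"c":55,"qb":35,"qh":6},[29,72,47,76,0,42],{"d":23,"hr":55,"ru":83,"vdn":23}]}
After op 13 (replace /r/yc 83): {"ig":{"k":{"d":74,"j":55,"n":32},"n":[9],"x":11},"r":{"cs":40,"yc":83},"ya":[{"rx":35,"tl":0,"u":31},{"c":55,"qb":35,"qh":6},[29,72,47,76,0,42],{"d":23,"hr":55,"ru":83,"vdn":23}]}
After op 14 (add /ya/1/c 24): {"ig":{"k":{"d":74,"j":55,"n":32},"n":[9],"x":11},"r":{"cs":40,"yc":83},"ya":[{"rx":35,"tl":0,"u":31},{"c":24,"qb":35,"qh":6},[29,72,47,76,0,42],{"d":23,"hr":55,"ru":83,"vdn":23}]}

Answer: {"ig":{"k":{"d":74,"j":55,"n":32},"n":[9],"x":11},"r":{"cs":40,"yc":83},"ya":[{"rx":35,"tl":0,"u":31},{"c":24,"qb":35,"qh":6},[29,72,47,76,0,42],{"d":23,"hr":55,"ru":83,"vdn":23}]}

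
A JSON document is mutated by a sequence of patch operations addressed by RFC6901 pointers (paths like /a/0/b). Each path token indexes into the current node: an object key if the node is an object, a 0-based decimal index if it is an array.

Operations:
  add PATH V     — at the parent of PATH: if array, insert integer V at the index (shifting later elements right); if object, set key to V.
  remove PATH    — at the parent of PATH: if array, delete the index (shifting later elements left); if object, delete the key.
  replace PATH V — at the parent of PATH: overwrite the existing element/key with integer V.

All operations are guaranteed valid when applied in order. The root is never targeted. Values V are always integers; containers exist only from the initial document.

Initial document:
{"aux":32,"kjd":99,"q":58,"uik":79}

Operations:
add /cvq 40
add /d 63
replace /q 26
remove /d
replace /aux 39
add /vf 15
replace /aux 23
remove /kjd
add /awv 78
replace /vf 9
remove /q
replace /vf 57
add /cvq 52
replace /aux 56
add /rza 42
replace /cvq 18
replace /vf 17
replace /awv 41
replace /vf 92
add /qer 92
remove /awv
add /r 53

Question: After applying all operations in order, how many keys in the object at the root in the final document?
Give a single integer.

After op 1 (add /cvq 40): {"aux":32,"cvq":40,"kjd":99,"q":58,"uik":79}
After op 2 (add /d 63): {"aux":32,"cvq":40,"d":63,"kjd":99,"q":58,"uik":79}
After op 3 (replace /q 26): {"aux":32,"cvq":40,"d":63,"kjd":99,"q":26,"uik":79}
After op 4 (remove /d): {"aux":32,"cvq":40,"kjd":99,"q":26,"uik":79}
After op 5 (replace /aux 39): {"aux":39,"cvq":40,"kjd":99,"q":26,"uik":79}
After op 6 (add /vf 15): {"aux":39,"cvq":40,"kjd":99,"q":26,"uik":79,"vf":15}
After op 7 (replace /aux 23): {"aux":23,"cvq":40,"kjd":99,"q":26,"uik":79,"vf":15}
After op 8 (remove /kjd): {"aux":23,"cvq":40,"q":26,"uik":79,"vf":15}
After op 9 (add /awv 78): {"aux":23,"awv":78,"cvq":40,"q":26,"uik":79,"vf":15}
After op 10 (replace /vf 9): {"aux":23,"awv":78,"cvq":40,"q":26,"uik":79,"vf":9}
After op 11 (remove /q): {"aux":23,"awv":78,"cvq":40,"uik":79,"vf":9}
After op 12 (replace /vf 57): {"aux":23,"awv":78,"cvq":40,"uik":79,"vf":57}
After op 13 (add /cvq 52): {"aux":23,"awv":78,"cvq":52,"uik":79,"vf":57}
After op 14 (replace /aux 56): {"aux":56,"awv":78,"cvq":52,"uik":79,"vf":57}
After op 15 (add /rza 42): {"aux":56,"awv":78,"cvq":52,"rza":42,"uik":79,"vf":57}
After op 16 (replace /cvq 18): {"aux":56,"awv":78,"cvq":18,"rza":42,"uik":79,"vf":57}
After op 17 (replace /vf 17): {"aux":56,"awv":78,"cvq":18,"rza":42,"uik":79,"vf":17}
After op 18 (replace /awv 41): {"aux":56,"awv":41,"cvq":18,"rza":42,"uik":79,"vf":17}
After op 19 (replace /vf 92): {"aux":56,"awv":41,"cvq":18,"rza":42,"uik":79,"vf":92}
After op 20 (add /qer 92): {"aux":56,"awv":41,"cvq":18,"qer":92,"rza":42,"uik":79,"vf":92}
After op 21 (remove /awv): {"aux":56,"cvq":18,"qer":92,"rza":42,"uik":79,"vf":92}
After op 22 (add /r 53): {"aux":56,"cvq":18,"qer":92,"r":53,"rza":42,"uik":79,"vf":92}
Size at the root: 7

Answer: 7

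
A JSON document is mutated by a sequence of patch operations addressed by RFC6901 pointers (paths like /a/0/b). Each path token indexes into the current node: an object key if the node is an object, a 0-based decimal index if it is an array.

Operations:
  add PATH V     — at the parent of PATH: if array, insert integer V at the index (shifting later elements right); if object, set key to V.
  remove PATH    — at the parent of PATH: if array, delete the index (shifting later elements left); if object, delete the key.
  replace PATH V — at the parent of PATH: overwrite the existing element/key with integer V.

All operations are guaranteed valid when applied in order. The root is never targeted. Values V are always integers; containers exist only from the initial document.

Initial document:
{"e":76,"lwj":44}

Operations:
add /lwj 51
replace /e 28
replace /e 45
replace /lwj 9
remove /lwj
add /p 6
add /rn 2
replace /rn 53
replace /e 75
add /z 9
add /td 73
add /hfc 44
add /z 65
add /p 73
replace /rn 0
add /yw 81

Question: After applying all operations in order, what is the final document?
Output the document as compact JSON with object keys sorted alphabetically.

After op 1 (add /lwj 51): {"e":76,"lwj":51}
After op 2 (replace /e 28): {"e":28,"lwj":51}
After op 3 (replace /e 45): {"e":45,"lwj":51}
After op 4 (replace /lwj 9): {"e":45,"lwj":9}
After op 5 (remove /lwj): {"e":45}
After op 6 (add /p 6): {"e":45,"p":6}
After op 7 (add /rn 2): {"e":45,"p":6,"rn":2}
After op 8 (replace /rn 53): {"e":45,"p":6,"rn":53}
After op 9 (replace /e 75): {"e":75,"p":6,"rn":53}
After op 10 (add /z 9): {"e":75,"p":6,"rn":53,"z":9}
After op 11 (add /td 73): {"e":75,"p":6,"rn":53,"td":73,"z":9}
After op 12 (add /hfc 44): {"e":75,"hfc":44,"p":6,"rn":53,"td":73,"z":9}
After op 13 (add /z 65): {"e":75,"hfc":44,"p":6,"rn":53,"td":73,"z":65}
After op 14 (add /p 73): {"e":75,"hfc":44,"p":73,"rn":53,"td":73,"z":65}
After op 15 (replace /rn 0): {"e":75,"hfc":44,"p":73,"rn":0,"td":73,"z":65}
After op 16 (add /yw 81): {"e":75,"hfc":44,"p":73,"rn":0,"td":73,"yw":81,"z":65}

Answer: {"e":75,"hfc":44,"p":73,"rn":0,"td":73,"yw":81,"z":65}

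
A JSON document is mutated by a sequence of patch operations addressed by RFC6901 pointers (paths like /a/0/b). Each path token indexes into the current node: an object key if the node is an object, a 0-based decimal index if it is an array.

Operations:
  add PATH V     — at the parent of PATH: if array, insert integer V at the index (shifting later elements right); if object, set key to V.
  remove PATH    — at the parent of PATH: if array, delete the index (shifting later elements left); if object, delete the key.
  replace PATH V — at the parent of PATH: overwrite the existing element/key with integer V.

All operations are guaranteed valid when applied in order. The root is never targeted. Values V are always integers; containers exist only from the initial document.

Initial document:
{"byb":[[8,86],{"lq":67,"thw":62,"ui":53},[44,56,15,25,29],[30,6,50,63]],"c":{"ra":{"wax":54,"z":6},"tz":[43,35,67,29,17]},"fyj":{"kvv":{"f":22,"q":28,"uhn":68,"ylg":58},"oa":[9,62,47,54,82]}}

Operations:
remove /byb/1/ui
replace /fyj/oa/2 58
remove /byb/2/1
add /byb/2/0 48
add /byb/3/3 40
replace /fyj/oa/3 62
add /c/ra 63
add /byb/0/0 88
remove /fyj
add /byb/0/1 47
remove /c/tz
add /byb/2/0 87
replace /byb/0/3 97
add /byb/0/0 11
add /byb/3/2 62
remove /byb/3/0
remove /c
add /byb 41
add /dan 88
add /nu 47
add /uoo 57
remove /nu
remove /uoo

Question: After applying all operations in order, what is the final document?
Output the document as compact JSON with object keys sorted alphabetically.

After op 1 (remove /byb/1/ui): {"byb":[[8,86],{"lq":67,"thw":62},[44,56,15,25,29],[30,6,50,63]],"c":{"ra":{"wax":54,"z":6},"tz":[43,35,67,29,17]},"fyj":{"kvv":{"f":22,"q":28,"uhn":68,"ylg":58},"oa":[9,62,47,54,82]}}
After op 2 (replace /fyj/oa/2 58): {"byb":[[8,86],{"lq":67,"thw":62},[44,56,15,25,29],[30,6,50,63]],"c":{"ra":{"wax":54,"z":6},"tz":[43,35,67,29,17]},"fyj":{"kvv":{"f":22,"q":28,"uhn":68,"ylg":58},"oa":[9,62,58,54,82]}}
After op 3 (remove /byb/2/1): {"byb":[[8,86],{"lq":67,"thw":62},[44,15,25,29],[30,6,50,63]],"c":{"ra":{"wax":54,"z":6},"tz":[43,35,67,29,17]},"fyj":{"kvv":{"f":22,"q":28,"uhn":68,"ylg":58},"oa":[9,62,58,54,82]}}
After op 4 (add /byb/2/0 48): {"byb":[[8,86],{"lq":67,"thw":62},[48,44,15,25,29],[30,6,50,63]],"c":{"ra":{"wax":54,"z":6},"tz":[43,35,67,29,17]},"fyj":{"kvv":{"f":22,"q":28,"uhn":68,"ylg":58},"oa":[9,62,58,54,82]}}
After op 5 (add /byb/3/3 40): {"byb":[[8,86],{"lq":67,"thw":62},[48,44,15,25,29],[30,6,50,40,63]],"c":{"ra":{"wax":54,"z":6},"tz":[43,35,67,29,17]},"fyj":{"kvv":{"f":22,"q":28,"uhn":68,"ylg":58},"oa":[9,62,58,54,82]}}
After op 6 (replace /fyj/oa/3 62): {"byb":[[8,86],{"lq":67,"thw":62},[48,44,15,25,29],[30,6,50,40,63]],"c":{"ra":{"wax":54,"z":6},"tz":[43,35,67,29,17]},"fyj":{"kvv":{"f":22,"q":28,"uhn":68,"ylg":58},"oa":[9,62,58,62,82]}}
After op 7 (add /c/ra 63): {"byb":[[8,86],{"lq":67,"thw":62},[48,44,15,25,29],[30,6,50,40,63]],"c":{"ra":63,"tz":[43,35,67,29,17]},"fyj":{"kvv":{"f":22,"q":28,"uhn":68,"ylg":58},"oa":[9,62,58,62,82]}}
After op 8 (add /byb/0/0 88): {"byb":[[88,8,86],{"lq":67,"thw":62},[48,44,15,25,29],[30,6,50,40,63]],"c":{"ra":63,"tz":[43,35,67,29,17]},"fyj":{"kvv":{"f":22,"q":28,"uhn":68,"ylg":58},"oa":[9,62,58,62,82]}}
After op 9 (remove /fyj): {"byb":[[88,8,86],{"lq":67,"thw":62},[48,44,15,25,29],[30,6,50,40,63]],"c":{"ra":63,"tz":[43,35,67,29,17]}}
After op 10 (add /byb/0/1 47): {"byb":[[88,47,8,86],{"lq":67,"thw":62},[48,44,15,25,29],[30,6,50,40,63]],"c":{"ra":63,"tz":[43,35,67,29,17]}}
After op 11 (remove /c/tz): {"byb":[[88,47,8,86],{"lq":67,"thw":62},[48,44,15,25,29],[30,6,50,40,63]],"c":{"ra":63}}
After op 12 (add /byb/2/0 87): {"byb":[[88,47,8,86],{"lq":67,"thw":62},[87,48,44,15,25,29],[30,6,50,40,63]],"c":{"ra":63}}
After op 13 (replace /byb/0/3 97): {"byb":[[88,47,8,97],{"lq":67,"thw":62},[87,48,44,15,25,29],[30,6,50,40,63]],"c":{"ra":63}}
After op 14 (add /byb/0/0 11): {"byb":[[11,88,47,8,97],{"lq":67,"thw":62},[87,48,44,15,25,29],[30,6,50,40,63]],"c":{"ra":63}}
After op 15 (add /byb/3/2 62): {"byb":[[11,88,47,8,97],{"lq":67,"thw":62},[87,48,44,15,25,29],[30,6,62,50,40,63]],"c":{"ra":63}}
After op 16 (remove /byb/3/0): {"byb":[[11,88,47,8,97],{"lq":67,"thw":62},[87,48,44,15,25,29],[6,62,50,40,63]],"c":{"ra":63}}
After op 17 (remove /c): {"byb":[[11,88,47,8,97],{"lq":67,"thw":62},[87,48,44,15,25,29],[6,62,50,40,63]]}
After op 18 (add /byb 41): {"byb":41}
After op 19 (add /dan 88): {"byb":41,"dan":88}
After op 20 (add /nu 47): {"byb":41,"dan":88,"nu":47}
After op 21 (add /uoo 57): {"byb":41,"dan":88,"nu":47,"uoo":57}
After op 22 (remove /nu): {"byb":41,"dan":88,"uoo":57}
After op 23 (remove /uoo): {"byb":41,"dan":88}

Answer: {"byb":41,"dan":88}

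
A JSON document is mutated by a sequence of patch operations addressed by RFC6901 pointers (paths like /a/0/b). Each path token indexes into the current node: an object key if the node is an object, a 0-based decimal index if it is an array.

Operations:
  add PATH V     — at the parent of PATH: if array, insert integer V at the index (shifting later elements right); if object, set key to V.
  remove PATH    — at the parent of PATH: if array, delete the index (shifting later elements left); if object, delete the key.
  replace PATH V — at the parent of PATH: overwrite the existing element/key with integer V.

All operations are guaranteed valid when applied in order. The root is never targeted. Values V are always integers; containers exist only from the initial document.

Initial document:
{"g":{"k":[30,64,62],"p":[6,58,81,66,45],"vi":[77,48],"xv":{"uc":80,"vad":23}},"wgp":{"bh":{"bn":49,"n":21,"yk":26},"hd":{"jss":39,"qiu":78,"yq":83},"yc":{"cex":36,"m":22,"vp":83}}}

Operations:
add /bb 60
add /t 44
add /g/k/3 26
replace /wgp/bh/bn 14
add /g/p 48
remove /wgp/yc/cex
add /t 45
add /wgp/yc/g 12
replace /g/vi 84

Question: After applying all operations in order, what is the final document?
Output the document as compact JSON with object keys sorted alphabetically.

Answer: {"bb":60,"g":{"k":[30,64,62,26],"p":48,"vi":84,"xv":{"uc":80,"vad":23}},"t":45,"wgp":{"bh":{"bn":14,"n":21,"yk":26},"hd":{"jss":39,"qiu":78,"yq":83},"yc":{"g":12,"m":22,"vp":83}}}

Derivation:
After op 1 (add /bb 60): {"bb":60,"g":{"k":[30,64,62],"p":[6,58,81,66,45],"vi":[77,48],"xv":{"uc":80,"vad":23}},"wgp":{"bh":{"bn":49,"n":21,"yk":26},"hd":{"jss":39,"qiu":78,"yq":83},"yc":{"cex":36,"m":22,"vp":83}}}
After op 2 (add /t 44): {"bb":60,"g":{"k":[30,64,62],"p":[6,58,81,66,45],"vi":[77,48],"xv":{"uc":80,"vad":23}},"t":44,"wgp":{"bh":{"bn":49,"n":21,"yk":26},"hd":{"jss":39,"qiu":78,"yq":83},"yc":{"cex":36,"m":22,"vp":83}}}
After op 3 (add /g/k/3 26): {"bb":60,"g":{"k":[30,64,62,26],"p":[6,58,81,66,45],"vi":[77,48],"xv":{"uc":80,"vad":23}},"t":44,"wgp":{"bh":{"bn":49,"n":21,"yk":26},"hd":{"jss":39,"qiu":78,"yq":83},"yc":{"cex":36,"m":22,"vp":83}}}
After op 4 (replace /wgp/bh/bn 14): {"bb":60,"g":{"k":[30,64,62,26],"p":[6,58,81,66,45],"vi":[77,48],"xv":{"uc":80,"vad":23}},"t":44,"wgp":{"bh":{"bn":14,"n":21,"yk":26},"hd":{"jss":39,"qiu":78,"yq":83},"yc":{"cex":36,"m":22,"vp":83}}}
After op 5 (add /g/p 48): {"bb":60,"g":{"k":[30,64,62,26],"p":48,"vi":[77,48],"xv":{"uc":80,"vad":23}},"t":44,"wgp":{"bh":{"bn":14,"n":21,"yk":26},"hd":{"jss":39,"qiu":78,"yq":83},"yc":{"cex":36,"m":22,"vp":83}}}
After op 6 (remove /wgp/yc/cex): {"bb":60,"g":{"k":[30,64,62,26],"p":48,"vi":[77,48],"xv":{"uc":80,"vad":23}},"t":44,"wgp":{"bh":{"bn":14,"n":21,"yk":26},"hd":{"jss":39,"qiu":78,"yq":83},"yc":{"m":22,"vp":83}}}
After op 7 (add /t 45): {"bb":60,"g":{"k":[30,64,62,26],"p":48,"vi":[77,48],"xv":{"uc":80,"vad":23}},"t":45,"wgp":{"bh":{"bn":14,"n":21,"yk":26},"hd":{"jss":39,"qiu":78,"yq":83},"yc":{"m":22,"vp":83}}}
After op 8 (add /wgp/yc/g 12): {"bb":60,"g":{"k":[30,64,62,26],"p":48,"vi":[77,48],"xv":{"uc":80,"vad":23}},"t":45,"wgp":{"bh":{"bn":14,"n":21,"yk":26},"hd":{"jss":39,"qiu":78,"yq":83},"yc":{"g":12,"m":22,"vp":83}}}
After op 9 (replace /g/vi 84): {"bb":60,"g":{"k":[30,64,62,26],"p":48,"vi":84,"xv":{"uc":80,"vad":23}},"t":45,"wgp":{"bh":{"bn":14,"n":21,"yk":26},"hd":{"jss":39,"qiu":78,"yq":83},"yc":{"g":12,"m":22,"vp":83}}}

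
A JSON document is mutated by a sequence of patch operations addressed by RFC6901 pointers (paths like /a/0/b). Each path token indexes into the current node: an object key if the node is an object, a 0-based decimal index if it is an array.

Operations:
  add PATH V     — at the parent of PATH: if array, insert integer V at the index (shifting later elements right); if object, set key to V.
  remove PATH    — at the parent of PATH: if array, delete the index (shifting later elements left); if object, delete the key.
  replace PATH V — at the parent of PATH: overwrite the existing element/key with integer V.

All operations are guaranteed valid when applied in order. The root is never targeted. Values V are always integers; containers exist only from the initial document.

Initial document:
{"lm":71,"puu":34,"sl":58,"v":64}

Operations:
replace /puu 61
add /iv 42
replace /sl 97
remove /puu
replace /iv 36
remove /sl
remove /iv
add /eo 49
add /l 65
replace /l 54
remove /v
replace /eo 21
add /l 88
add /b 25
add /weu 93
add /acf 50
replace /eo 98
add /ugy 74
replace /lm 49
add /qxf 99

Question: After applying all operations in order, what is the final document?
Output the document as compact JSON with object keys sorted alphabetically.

Answer: {"acf":50,"b":25,"eo":98,"l":88,"lm":49,"qxf":99,"ugy":74,"weu":93}

Derivation:
After op 1 (replace /puu 61): {"lm":71,"puu":61,"sl":58,"v":64}
After op 2 (add /iv 42): {"iv":42,"lm":71,"puu":61,"sl":58,"v":64}
After op 3 (replace /sl 97): {"iv":42,"lm":71,"puu":61,"sl":97,"v":64}
After op 4 (remove /puu): {"iv":42,"lm":71,"sl":97,"v":64}
After op 5 (replace /iv 36): {"iv":36,"lm":71,"sl":97,"v":64}
After op 6 (remove /sl): {"iv":36,"lm":71,"v":64}
After op 7 (remove /iv): {"lm":71,"v":64}
After op 8 (add /eo 49): {"eo":49,"lm":71,"v":64}
After op 9 (add /l 65): {"eo":49,"l":65,"lm":71,"v":64}
After op 10 (replace /l 54): {"eo":49,"l":54,"lm":71,"v":64}
After op 11 (remove /v): {"eo":49,"l":54,"lm":71}
After op 12 (replace /eo 21): {"eo":21,"l":54,"lm":71}
After op 13 (add /l 88): {"eo":21,"l":88,"lm":71}
After op 14 (add /b 25): {"b":25,"eo":21,"l":88,"lm":71}
After op 15 (add /weu 93): {"b":25,"eo":21,"l":88,"lm":71,"weu":93}
After op 16 (add /acf 50): {"acf":50,"b":25,"eo":21,"l":88,"lm":71,"weu":93}
After op 17 (replace /eo 98): {"acf":50,"b":25,"eo":98,"l":88,"lm":71,"weu":93}
After op 18 (add /ugy 74): {"acf":50,"b":25,"eo":98,"l":88,"lm":71,"ugy":74,"weu":93}
After op 19 (replace /lm 49): {"acf":50,"b":25,"eo":98,"l":88,"lm":49,"ugy":74,"weu":93}
After op 20 (add /qxf 99): {"acf":50,"b":25,"eo":98,"l":88,"lm":49,"qxf":99,"ugy":74,"weu":93}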